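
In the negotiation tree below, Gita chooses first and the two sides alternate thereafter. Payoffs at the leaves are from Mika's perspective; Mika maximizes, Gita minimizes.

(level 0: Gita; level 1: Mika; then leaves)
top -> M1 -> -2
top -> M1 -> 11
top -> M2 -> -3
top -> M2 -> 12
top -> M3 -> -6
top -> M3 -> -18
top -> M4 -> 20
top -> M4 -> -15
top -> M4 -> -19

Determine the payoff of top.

M1 (Mika): max(-2, 11) = 11
M2 (Mika): max(-3, 12) = 12
M3 (Mika): max(-6, -18) = -6
M4 (Mika): max(20, -15, -19) = 20
top (Gita): min(11, 12, -6, 20) = -6

-6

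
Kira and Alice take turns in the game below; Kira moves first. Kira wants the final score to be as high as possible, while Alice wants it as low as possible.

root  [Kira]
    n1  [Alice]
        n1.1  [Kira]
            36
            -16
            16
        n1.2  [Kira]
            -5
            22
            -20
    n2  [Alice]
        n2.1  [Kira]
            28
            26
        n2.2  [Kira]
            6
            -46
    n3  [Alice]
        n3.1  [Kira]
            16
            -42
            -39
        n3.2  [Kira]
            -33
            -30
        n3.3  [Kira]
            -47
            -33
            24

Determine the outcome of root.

n1.1 (Kira): max(36, -16, 16) = 36
n1.2 (Kira): max(-5, 22, -20) = 22
n1 (Alice): min(36, 22) = 22
n2.1 (Kira): max(28, 26) = 28
n2.2 (Kira): max(6, -46) = 6
n2 (Alice): min(28, 6) = 6
n3.1 (Kira): max(16, -42, -39) = 16
n3.2 (Kira): max(-33, -30) = -30
n3.3 (Kira): max(-47, -33, 24) = 24
n3 (Alice): min(16, -30, 24) = -30
root (Kira): max(22, 6, -30) = 22

22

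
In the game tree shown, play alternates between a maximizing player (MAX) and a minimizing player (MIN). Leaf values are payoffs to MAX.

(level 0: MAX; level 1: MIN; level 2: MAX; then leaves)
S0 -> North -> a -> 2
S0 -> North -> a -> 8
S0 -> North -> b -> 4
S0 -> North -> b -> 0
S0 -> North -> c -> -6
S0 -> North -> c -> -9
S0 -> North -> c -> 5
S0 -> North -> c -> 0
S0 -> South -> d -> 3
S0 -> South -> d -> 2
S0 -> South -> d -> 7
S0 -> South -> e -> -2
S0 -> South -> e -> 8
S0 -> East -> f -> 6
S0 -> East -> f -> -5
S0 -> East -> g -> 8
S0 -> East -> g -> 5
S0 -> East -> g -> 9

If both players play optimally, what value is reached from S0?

a (MAX): max(2, 8) = 8
b (MAX): max(4, 0) = 4
c (MAX): max(-6, -9, 5, 0) = 5
North (MIN): min(8, 4, 5) = 4
d (MAX): max(3, 2, 7) = 7
e (MAX): max(-2, 8) = 8
South (MIN): min(7, 8) = 7
f (MAX): max(6, -5) = 6
g (MAX): max(8, 5, 9) = 9
East (MIN): min(6, 9) = 6
S0 (MAX): max(4, 7, 6) = 7

7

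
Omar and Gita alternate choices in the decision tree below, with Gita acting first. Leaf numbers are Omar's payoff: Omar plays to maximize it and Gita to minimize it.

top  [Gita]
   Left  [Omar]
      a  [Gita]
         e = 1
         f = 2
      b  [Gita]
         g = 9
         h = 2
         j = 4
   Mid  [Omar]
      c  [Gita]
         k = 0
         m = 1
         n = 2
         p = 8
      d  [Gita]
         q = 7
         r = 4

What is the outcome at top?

a (Gita): min(1, 2) = 1
b (Gita): min(9, 2, 4) = 2
Left (Omar): max(1, 2) = 2
c (Gita): min(0, 1, 2, 8) = 0
d (Gita): min(7, 4) = 4
Mid (Omar): max(0, 4) = 4
top (Gita): min(2, 4) = 2

2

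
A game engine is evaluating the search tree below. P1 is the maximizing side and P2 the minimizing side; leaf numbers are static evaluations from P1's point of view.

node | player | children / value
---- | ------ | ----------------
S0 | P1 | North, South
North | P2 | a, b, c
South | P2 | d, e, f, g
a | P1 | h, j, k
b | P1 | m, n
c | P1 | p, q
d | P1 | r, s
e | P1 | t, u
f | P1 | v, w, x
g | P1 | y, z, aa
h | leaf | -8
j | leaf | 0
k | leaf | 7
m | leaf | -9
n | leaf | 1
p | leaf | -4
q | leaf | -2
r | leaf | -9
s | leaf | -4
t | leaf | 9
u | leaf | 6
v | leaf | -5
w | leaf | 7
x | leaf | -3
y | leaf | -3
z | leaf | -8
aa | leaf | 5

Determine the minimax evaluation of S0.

-2

a (P1): max(-8, 0, 7) = 7
b (P1): max(-9, 1) = 1
c (P1): max(-4, -2) = -2
North (P2): min(7, 1, -2) = -2
d (P1): max(-9, -4) = -4
e (P1): max(9, 6) = 9
f (P1): max(-5, 7, -3) = 7
g (P1): max(-3, -8, 5) = 5
South (P2): min(-4, 9, 7, 5) = -4
S0 (P1): max(-2, -4) = -2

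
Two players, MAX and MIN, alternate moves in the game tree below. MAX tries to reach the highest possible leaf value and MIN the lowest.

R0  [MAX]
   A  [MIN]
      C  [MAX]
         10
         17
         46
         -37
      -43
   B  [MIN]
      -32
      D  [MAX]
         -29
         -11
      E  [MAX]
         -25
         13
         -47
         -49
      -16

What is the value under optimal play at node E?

E (MAX): max(-25, 13, -47, -49) = 13

13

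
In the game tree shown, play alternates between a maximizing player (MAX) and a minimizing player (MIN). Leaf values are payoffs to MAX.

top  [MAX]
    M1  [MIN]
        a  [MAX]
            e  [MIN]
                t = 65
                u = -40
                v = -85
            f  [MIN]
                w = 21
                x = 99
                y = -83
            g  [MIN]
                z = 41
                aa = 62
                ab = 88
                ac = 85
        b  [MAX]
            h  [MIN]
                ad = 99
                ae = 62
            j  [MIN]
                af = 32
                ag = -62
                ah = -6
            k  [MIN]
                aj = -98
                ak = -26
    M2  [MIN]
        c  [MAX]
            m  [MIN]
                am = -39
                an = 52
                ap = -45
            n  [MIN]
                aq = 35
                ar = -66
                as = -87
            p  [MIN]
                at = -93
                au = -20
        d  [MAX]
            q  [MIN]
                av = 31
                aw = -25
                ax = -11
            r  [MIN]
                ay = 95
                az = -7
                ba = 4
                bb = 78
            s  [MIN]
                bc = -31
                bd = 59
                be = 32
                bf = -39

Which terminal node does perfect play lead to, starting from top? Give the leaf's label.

z

e (MIN): min(65, -40, -85) = -85
f (MIN): min(21, 99, -83) = -83
g (MIN): min(41, 62, 88, 85) = 41
a (MAX): max(-85, -83, 41) = 41
h (MIN): min(99, 62) = 62
j (MIN): min(32, -62, -6) = -62
k (MIN): min(-98, -26) = -98
b (MAX): max(62, -62, -98) = 62
M1 (MIN): min(41, 62) = 41
m (MIN): min(-39, 52, -45) = -45
n (MIN): min(35, -66, -87) = -87
p (MIN): min(-93, -20) = -93
c (MAX): max(-45, -87, -93) = -45
q (MIN): min(31, -25, -11) = -25
r (MIN): min(95, -7, 4, 78) = -7
s (MIN): min(-31, 59, 32, -39) = -39
d (MAX): max(-25, -7, -39) = -7
M2 (MIN): min(-45, -7) = -45
top (MAX): max(41, -45) = 41
At top, MAX picks M1 (highest: 41).
At M1, MIN picks a (lowest: 41).
At a, MAX picks g (highest: 41).
At g, MIN picks z (lowest: 41).
Terminal value 41.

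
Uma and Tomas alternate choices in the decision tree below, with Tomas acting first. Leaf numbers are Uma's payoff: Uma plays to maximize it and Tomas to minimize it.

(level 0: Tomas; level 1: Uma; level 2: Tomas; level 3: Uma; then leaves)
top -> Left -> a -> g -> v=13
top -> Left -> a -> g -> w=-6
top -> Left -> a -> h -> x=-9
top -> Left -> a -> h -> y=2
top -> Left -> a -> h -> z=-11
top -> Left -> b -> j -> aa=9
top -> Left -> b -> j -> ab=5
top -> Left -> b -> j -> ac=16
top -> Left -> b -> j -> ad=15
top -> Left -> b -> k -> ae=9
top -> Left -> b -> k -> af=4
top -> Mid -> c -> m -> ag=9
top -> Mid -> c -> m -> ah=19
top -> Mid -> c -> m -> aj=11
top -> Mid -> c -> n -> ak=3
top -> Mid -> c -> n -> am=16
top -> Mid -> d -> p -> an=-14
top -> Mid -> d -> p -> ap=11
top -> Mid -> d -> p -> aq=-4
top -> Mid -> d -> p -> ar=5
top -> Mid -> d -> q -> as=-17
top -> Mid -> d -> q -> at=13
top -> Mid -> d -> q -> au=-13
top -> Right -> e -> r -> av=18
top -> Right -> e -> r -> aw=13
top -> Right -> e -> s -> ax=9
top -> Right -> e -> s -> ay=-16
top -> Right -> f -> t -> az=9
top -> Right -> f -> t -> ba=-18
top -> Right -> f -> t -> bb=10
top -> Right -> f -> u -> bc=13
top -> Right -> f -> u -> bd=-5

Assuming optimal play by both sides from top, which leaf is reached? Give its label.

g (Uma): max(13, -6) = 13
h (Uma): max(-9, 2, -11) = 2
a (Tomas): min(13, 2) = 2
j (Uma): max(9, 5, 16, 15) = 16
k (Uma): max(9, 4) = 9
b (Tomas): min(16, 9) = 9
Left (Uma): max(2, 9) = 9
m (Uma): max(9, 19, 11) = 19
n (Uma): max(3, 16) = 16
c (Tomas): min(19, 16) = 16
p (Uma): max(-14, 11, -4, 5) = 11
q (Uma): max(-17, 13, -13) = 13
d (Tomas): min(11, 13) = 11
Mid (Uma): max(16, 11) = 16
r (Uma): max(18, 13) = 18
s (Uma): max(9, -16) = 9
e (Tomas): min(18, 9) = 9
t (Uma): max(9, -18, 10) = 10
u (Uma): max(13, -5) = 13
f (Tomas): min(10, 13) = 10
Right (Uma): max(9, 10) = 10
top (Tomas): min(9, 16, 10) = 9
At top, Tomas picks Left (lowest: 9).
At Left, Uma picks b (highest: 9).
At b, Tomas picks k (lowest: 9).
At k, Uma picks ae (highest: 9).
Terminal value 9.

ae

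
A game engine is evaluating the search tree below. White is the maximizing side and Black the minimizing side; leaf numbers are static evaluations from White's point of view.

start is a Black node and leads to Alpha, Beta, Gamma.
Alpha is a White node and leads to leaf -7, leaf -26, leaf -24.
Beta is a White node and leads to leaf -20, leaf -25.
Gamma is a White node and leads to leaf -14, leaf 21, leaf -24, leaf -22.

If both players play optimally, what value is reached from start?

-20

Alpha (White): max(-7, -26, -24) = -7
Beta (White): max(-20, -25) = -20
Gamma (White): max(-14, 21, -24, -22) = 21
start (Black): min(-7, -20, 21) = -20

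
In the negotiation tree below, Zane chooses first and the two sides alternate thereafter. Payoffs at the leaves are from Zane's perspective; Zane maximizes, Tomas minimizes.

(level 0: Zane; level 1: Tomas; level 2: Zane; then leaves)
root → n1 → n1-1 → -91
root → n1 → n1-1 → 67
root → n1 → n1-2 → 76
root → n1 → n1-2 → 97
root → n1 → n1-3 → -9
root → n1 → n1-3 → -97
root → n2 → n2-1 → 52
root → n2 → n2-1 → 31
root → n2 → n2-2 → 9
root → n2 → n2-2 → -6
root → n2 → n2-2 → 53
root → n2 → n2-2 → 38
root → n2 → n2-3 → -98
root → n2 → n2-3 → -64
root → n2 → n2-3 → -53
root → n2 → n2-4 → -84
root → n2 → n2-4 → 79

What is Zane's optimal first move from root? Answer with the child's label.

n1

n1-1 (Zane): max(-91, 67) = 67
n1-2 (Zane): max(76, 97) = 97
n1-3 (Zane): max(-9, -97) = -9
n1 (Tomas): min(67, 97, -9) = -9
n2-1 (Zane): max(52, 31) = 52
n2-2 (Zane): max(9, -6, 53, 38) = 53
n2-3 (Zane): max(-98, -64, -53) = -53
n2-4 (Zane): max(-84, 79) = 79
n2 (Tomas): min(52, 53, -53, 79) = -53
root (Zane): max(-9, -53) = -9
Zane at root wants the highest of {n1=-9, n2=-53}, so chooses n1.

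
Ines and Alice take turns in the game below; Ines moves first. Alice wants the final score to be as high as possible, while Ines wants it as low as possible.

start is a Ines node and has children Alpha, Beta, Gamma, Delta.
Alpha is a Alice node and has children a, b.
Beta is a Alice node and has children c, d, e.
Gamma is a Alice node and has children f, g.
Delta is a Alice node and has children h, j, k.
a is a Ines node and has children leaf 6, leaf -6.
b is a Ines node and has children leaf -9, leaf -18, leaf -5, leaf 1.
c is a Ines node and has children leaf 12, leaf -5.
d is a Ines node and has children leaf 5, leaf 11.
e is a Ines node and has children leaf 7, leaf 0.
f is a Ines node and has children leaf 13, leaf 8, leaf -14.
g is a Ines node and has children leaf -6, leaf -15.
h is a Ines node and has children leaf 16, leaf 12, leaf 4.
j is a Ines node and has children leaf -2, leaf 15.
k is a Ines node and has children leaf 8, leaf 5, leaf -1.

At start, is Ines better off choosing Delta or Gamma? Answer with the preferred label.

h (Ines): min(16, 12, 4) = 4
j (Ines): min(-2, 15) = -2
k (Ines): min(8, 5, -1) = -1
Delta (Alice): max(4, -2, -1) = 4
f (Ines): min(13, 8, -14) = -14
g (Ines): min(-6, -15) = -15
Gamma (Alice): max(-14, -15) = -14
Ines prefers the lower value; Delta=4, Gamma=-14. Gamma is better since -14 < 4.

Gamma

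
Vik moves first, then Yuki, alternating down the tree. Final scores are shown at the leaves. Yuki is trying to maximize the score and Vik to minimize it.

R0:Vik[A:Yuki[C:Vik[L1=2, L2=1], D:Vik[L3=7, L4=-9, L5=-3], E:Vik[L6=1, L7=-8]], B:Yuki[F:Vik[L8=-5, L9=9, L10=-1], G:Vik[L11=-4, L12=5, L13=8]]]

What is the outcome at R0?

C (Vik): min(2, 1) = 1
D (Vik): min(7, -9, -3) = -9
E (Vik): min(1, -8) = -8
A (Yuki): max(1, -9, -8) = 1
F (Vik): min(-5, 9, -1) = -5
G (Vik): min(-4, 5, 8) = -4
B (Yuki): max(-5, -4) = -4
R0 (Vik): min(1, -4) = -4

-4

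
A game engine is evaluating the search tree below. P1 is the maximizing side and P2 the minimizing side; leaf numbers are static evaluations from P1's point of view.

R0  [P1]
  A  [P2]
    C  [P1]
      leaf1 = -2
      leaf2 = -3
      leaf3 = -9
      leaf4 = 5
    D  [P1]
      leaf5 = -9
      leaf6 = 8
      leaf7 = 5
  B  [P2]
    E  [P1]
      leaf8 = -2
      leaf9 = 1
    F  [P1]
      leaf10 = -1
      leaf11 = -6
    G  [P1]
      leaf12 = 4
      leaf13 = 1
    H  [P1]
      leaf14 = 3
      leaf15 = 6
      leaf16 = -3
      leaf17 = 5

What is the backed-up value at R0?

5

C (P1): max(-2, -3, -9, 5) = 5
D (P1): max(-9, 8, 5) = 8
A (P2): min(5, 8) = 5
E (P1): max(-2, 1) = 1
F (P1): max(-1, -6) = -1
G (P1): max(4, 1) = 4
H (P1): max(3, 6, -3, 5) = 6
B (P2): min(1, -1, 4, 6) = -1
R0 (P1): max(5, -1) = 5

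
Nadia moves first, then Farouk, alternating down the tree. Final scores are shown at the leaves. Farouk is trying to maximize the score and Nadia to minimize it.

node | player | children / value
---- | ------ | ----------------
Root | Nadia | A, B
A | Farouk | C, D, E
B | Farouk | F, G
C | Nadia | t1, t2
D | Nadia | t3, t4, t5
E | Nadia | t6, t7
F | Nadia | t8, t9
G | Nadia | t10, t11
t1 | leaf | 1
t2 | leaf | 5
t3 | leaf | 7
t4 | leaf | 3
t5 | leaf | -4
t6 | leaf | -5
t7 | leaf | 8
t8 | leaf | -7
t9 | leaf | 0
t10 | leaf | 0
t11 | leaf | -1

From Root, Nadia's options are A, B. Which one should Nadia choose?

B

C (Nadia): min(1, 5) = 1
D (Nadia): min(7, 3, -4) = -4
E (Nadia): min(-5, 8) = -5
A (Farouk): max(1, -4, -5) = 1
F (Nadia): min(-7, 0) = -7
G (Nadia): min(0, -1) = -1
B (Farouk): max(-7, -1) = -1
Root (Nadia): min(1, -1) = -1
Nadia at Root wants the lowest of {A=1, B=-1}, so chooses B.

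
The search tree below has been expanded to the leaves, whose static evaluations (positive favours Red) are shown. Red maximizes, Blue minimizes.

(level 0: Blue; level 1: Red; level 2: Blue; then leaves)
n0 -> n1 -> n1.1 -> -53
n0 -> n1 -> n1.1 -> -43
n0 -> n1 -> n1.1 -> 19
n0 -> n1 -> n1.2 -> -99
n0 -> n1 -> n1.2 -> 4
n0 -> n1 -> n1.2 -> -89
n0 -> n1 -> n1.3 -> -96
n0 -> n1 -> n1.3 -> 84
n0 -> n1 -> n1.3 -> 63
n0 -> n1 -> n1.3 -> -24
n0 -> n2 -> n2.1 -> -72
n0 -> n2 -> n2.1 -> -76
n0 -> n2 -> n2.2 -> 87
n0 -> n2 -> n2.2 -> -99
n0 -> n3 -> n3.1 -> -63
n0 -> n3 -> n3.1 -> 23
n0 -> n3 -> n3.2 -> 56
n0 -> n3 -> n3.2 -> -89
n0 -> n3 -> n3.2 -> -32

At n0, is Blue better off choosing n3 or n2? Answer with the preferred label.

n3.1 (Blue): min(-63, 23) = -63
n3.2 (Blue): min(56, -89, -32) = -89
n3 (Red): max(-63, -89) = -63
n2.1 (Blue): min(-72, -76) = -76
n2.2 (Blue): min(87, -99) = -99
n2 (Red): max(-76, -99) = -76
Blue prefers the lower value; n3=-63, n2=-76. n2 is better since -76 < -63.

n2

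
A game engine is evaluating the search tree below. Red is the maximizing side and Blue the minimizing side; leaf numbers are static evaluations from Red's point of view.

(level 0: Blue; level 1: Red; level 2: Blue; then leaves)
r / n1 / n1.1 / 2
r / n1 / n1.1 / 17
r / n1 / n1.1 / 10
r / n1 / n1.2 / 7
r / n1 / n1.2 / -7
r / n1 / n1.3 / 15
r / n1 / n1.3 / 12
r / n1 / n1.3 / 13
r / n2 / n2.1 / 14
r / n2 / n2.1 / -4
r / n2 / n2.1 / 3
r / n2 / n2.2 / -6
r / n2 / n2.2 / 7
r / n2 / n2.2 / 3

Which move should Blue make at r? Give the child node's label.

n1.1 (Blue): min(2, 17, 10) = 2
n1.2 (Blue): min(7, -7) = -7
n1.3 (Blue): min(15, 12, 13) = 12
n1 (Red): max(2, -7, 12) = 12
n2.1 (Blue): min(14, -4, 3) = -4
n2.2 (Blue): min(-6, 7, 3) = -6
n2 (Red): max(-4, -6) = -4
r (Blue): min(12, -4) = -4
Blue at r wants the lowest of {n1=12, n2=-4}, so chooses n2.

n2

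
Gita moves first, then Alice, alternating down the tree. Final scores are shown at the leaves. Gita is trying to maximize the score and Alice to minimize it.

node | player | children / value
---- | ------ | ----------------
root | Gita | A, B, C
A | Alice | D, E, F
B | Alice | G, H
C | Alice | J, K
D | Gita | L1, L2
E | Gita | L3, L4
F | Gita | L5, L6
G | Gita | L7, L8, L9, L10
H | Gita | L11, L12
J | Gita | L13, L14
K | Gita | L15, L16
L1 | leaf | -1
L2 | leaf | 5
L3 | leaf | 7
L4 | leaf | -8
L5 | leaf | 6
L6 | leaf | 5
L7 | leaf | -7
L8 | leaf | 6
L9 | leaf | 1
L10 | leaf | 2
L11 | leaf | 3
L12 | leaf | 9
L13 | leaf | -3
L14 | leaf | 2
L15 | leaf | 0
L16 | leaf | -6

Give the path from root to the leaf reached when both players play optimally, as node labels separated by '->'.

D (Gita): max(-1, 5) = 5
E (Gita): max(7, -8) = 7
F (Gita): max(6, 5) = 6
A (Alice): min(5, 7, 6) = 5
G (Gita): max(-7, 6, 1, 2) = 6
H (Gita): max(3, 9) = 9
B (Alice): min(6, 9) = 6
J (Gita): max(-3, 2) = 2
K (Gita): max(0, -6) = 0
C (Alice): min(2, 0) = 0
root (Gita): max(5, 6, 0) = 6
At root, Gita picks B (highest: 6).
At B, Alice picks G (lowest: 6).
At G, Gita picks L8 (highest: 6).
Terminal value 6.

root -> B -> G -> L8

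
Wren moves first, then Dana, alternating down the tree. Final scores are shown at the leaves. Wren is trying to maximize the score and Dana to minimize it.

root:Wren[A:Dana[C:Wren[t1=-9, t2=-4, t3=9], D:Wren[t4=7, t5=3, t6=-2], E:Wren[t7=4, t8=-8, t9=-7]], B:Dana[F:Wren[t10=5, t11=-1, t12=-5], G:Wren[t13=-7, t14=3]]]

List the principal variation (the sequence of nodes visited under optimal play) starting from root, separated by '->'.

C (Wren): max(-9, -4, 9) = 9
D (Wren): max(7, 3, -2) = 7
E (Wren): max(4, -8, -7) = 4
A (Dana): min(9, 7, 4) = 4
F (Wren): max(5, -1, -5) = 5
G (Wren): max(-7, 3) = 3
B (Dana): min(5, 3) = 3
root (Wren): max(4, 3) = 4
At root, Wren picks A (highest: 4).
At A, Dana picks E (lowest: 4).
At E, Wren picks t7 (highest: 4).
Terminal value 4.

root -> A -> E -> t7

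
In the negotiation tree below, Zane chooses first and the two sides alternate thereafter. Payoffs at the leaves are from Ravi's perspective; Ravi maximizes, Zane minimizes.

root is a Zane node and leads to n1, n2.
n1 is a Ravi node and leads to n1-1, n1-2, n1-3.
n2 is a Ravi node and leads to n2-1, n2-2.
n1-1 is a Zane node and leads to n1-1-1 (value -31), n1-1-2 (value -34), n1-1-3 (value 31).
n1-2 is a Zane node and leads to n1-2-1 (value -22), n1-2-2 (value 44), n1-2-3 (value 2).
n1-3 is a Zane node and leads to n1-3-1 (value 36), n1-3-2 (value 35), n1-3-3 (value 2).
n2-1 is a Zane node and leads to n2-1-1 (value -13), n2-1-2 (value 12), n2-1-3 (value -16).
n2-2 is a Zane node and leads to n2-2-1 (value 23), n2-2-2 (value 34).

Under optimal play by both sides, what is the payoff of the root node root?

2

n1-1 (Zane): min(-31, -34, 31) = -34
n1-2 (Zane): min(-22, 44, 2) = -22
n1-3 (Zane): min(36, 35, 2) = 2
n1 (Ravi): max(-34, -22, 2) = 2
n2-1 (Zane): min(-13, 12, -16) = -16
n2-2 (Zane): min(23, 34) = 23
n2 (Ravi): max(-16, 23) = 23
root (Zane): min(2, 23) = 2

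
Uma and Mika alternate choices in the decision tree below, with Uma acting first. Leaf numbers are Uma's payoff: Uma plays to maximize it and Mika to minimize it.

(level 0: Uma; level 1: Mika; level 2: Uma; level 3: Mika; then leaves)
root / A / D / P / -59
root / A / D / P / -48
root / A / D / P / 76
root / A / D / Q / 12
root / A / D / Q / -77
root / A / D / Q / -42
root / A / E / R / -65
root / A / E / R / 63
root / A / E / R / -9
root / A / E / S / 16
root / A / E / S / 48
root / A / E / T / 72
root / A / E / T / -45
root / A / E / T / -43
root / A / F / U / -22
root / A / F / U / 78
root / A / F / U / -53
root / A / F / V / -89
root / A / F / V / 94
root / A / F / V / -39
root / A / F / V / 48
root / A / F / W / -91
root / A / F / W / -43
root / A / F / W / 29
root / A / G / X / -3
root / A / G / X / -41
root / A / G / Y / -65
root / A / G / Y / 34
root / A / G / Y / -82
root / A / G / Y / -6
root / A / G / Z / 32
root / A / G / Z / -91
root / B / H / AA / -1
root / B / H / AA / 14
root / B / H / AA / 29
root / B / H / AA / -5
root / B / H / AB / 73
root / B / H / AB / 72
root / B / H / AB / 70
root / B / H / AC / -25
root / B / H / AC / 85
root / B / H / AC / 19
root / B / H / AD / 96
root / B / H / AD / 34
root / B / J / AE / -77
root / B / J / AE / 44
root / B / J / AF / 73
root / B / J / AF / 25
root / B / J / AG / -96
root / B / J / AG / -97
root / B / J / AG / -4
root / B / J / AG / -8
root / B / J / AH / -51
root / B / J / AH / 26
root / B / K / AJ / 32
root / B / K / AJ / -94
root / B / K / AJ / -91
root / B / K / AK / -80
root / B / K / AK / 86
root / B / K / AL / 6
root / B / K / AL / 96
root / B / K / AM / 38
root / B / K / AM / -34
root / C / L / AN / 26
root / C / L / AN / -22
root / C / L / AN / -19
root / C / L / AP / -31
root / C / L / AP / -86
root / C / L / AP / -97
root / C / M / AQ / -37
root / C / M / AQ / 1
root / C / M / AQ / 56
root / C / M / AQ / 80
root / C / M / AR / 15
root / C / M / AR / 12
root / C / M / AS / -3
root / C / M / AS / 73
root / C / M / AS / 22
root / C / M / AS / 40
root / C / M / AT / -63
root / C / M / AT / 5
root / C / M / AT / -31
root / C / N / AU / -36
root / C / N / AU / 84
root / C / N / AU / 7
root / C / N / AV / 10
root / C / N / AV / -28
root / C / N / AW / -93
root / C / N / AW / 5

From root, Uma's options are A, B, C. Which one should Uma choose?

B

P (Mika): min(-59, -48, 76) = -59
Q (Mika): min(12, -77, -42) = -77
D (Uma): max(-59, -77) = -59
R (Mika): min(-65, 63, -9) = -65
S (Mika): min(16, 48) = 16
T (Mika): min(72, -45, -43) = -45
E (Uma): max(-65, 16, -45) = 16
U (Mika): min(-22, 78, -53) = -53
V (Mika): min(-89, 94, -39, 48) = -89
W (Mika): min(-91, -43, 29) = -91
F (Uma): max(-53, -89, -91) = -53
X (Mika): min(-3, -41) = -41
Y (Mika): min(-65, 34, -82, -6) = -82
Z (Mika): min(32, -91) = -91
G (Uma): max(-41, -82, -91) = -41
A (Mika): min(-59, 16, -53, -41) = -59
AA (Mika): min(-1, 14, 29, -5) = -5
AB (Mika): min(73, 72, 70) = 70
AC (Mika): min(-25, 85, 19) = -25
AD (Mika): min(96, 34) = 34
H (Uma): max(-5, 70, -25, 34) = 70
AE (Mika): min(-77, 44) = -77
AF (Mika): min(73, 25) = 25
AG (Mika): min(-96, -97, -4, -8) = -97
AH (Mika): min(-51, 26) = -51
J (Uma): max(-77, 25, -97, -51) = 25
AJ (Mika): min(32, -94, -91) = -94
AK (Mika): min(-80, 86) = -80
AL (Mika): min(6, 96) = 6
AM (Mika): min(38, -34) = -34
K (Uma): max(-94, -80, 6, -34) = 6
B (Mika): min(70, 25, 6) = 6
AN (Mika): min(26, -22, -19) = -22
AP (Mika): min(-31, -86, -97) = -97
L (Uma): max(-22, -97) = -22
AQ (Mika): min(-37, 1, 56, 80) = -37
AR (Mika): min(15, 12) = 12
AS (Mika): min(-3, 73, 22, 40) = -3
AT (Mika): min(-63, 5, -31) = -63
M (Uma): max(-37, 12, -3, -63) = 12
AU (Mika): min(-36, 84, 7) = -36
AV (Mika): min(10, -28) = -28
AW (Mika): min(-93, 5) = -93
N (Uma): max(-36, -28, -93) = -28
C (Mika): min(-22, 12, -28) = -28
root (Uma): max(-59, 6, -28) = 6
Uma at root wants the highest of {A=-59, B=6, C=-28}, so chooses B.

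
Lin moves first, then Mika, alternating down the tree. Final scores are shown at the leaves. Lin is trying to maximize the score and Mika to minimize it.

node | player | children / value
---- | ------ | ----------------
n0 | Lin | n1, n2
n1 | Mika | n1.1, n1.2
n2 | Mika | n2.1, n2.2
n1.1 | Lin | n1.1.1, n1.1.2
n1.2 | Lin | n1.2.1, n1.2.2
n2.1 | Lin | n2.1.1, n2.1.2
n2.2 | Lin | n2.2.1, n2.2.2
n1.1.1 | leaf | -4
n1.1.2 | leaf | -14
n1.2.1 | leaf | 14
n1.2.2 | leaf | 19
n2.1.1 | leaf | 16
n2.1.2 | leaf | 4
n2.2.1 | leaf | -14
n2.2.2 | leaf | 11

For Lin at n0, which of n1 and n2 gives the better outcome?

n2

n1.1 (Lin): max(-4, -14) = -4
n1.2 (Lin): max(14, 19) = 19
n1 (Mika): min(-4, 19) = -4
n2.1 (Lin): max(16, 4) = 16
n2.2 (Lin): max(-14, 11) = 11
n2 (Mika): min(16, 11) = 11
Lin prefers the higher value; n1=-4, n2=11. n2 is better since 11 > -4.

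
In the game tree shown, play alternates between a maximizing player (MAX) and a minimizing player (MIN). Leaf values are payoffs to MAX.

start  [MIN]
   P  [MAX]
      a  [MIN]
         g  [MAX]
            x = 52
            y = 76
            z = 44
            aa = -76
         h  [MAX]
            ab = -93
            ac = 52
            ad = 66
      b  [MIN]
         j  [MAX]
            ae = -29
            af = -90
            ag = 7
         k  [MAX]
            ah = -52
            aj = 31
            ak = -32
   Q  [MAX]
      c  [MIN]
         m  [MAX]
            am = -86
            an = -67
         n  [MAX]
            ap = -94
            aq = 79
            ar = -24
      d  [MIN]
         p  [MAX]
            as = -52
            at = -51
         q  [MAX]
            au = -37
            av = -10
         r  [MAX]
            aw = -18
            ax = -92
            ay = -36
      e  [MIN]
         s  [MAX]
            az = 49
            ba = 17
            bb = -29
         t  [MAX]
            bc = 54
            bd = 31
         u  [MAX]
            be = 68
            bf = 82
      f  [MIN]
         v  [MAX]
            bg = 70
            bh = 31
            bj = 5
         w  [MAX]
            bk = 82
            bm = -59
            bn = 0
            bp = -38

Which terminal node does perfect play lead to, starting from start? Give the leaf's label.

g (MAX): max(52, 76, 44, -76) = 76
h (MAX): max(-93, 52, 66) = 66
a (MIN): min(76, 66) = 66
j (MAX): max(-29, -90, 7) = 7
k (MAX): max(-52, 31, -32) = 31
b (MIN): min(7, 31) = 7
P (MAX): max(66, 7) = 66
m (MAX): max(-86, -67) = -67
n (MAX): max(-94, 79, -24) = 79
c (MIN): min(-67, 79) = -67
p (MAX): max(-52, -51) = -51
q (MAX): max(-37, -10) = -10
r (MAX): max(-18, -92, -36) = -18
d (MIN): min(-51, -10, -18) = -51
s (MAX): max(49, 17, -29) = 49
t (MAX): max(54, 31) = 54
u (MAX): max(68, 82) = 82
e (MIN): min(49, 54, 82) = 49
v (MAX): max(70, 31, 5) = 70
w (MAX): max(82, -59, 0, -38) = 82
f (MIN): min(70, 82) = 70
Q (MAX): max(-67, -51, 49, 70) = 70
start (MIN): min(66, 70) = 66
At start, MIN picks P (lowest: 66).
At P, MAX picks a (highest: 66).
At a, MIN picks h (lowest: 66).
At h, MAX picks ad (highest: 66).
Terminal value 66.

ad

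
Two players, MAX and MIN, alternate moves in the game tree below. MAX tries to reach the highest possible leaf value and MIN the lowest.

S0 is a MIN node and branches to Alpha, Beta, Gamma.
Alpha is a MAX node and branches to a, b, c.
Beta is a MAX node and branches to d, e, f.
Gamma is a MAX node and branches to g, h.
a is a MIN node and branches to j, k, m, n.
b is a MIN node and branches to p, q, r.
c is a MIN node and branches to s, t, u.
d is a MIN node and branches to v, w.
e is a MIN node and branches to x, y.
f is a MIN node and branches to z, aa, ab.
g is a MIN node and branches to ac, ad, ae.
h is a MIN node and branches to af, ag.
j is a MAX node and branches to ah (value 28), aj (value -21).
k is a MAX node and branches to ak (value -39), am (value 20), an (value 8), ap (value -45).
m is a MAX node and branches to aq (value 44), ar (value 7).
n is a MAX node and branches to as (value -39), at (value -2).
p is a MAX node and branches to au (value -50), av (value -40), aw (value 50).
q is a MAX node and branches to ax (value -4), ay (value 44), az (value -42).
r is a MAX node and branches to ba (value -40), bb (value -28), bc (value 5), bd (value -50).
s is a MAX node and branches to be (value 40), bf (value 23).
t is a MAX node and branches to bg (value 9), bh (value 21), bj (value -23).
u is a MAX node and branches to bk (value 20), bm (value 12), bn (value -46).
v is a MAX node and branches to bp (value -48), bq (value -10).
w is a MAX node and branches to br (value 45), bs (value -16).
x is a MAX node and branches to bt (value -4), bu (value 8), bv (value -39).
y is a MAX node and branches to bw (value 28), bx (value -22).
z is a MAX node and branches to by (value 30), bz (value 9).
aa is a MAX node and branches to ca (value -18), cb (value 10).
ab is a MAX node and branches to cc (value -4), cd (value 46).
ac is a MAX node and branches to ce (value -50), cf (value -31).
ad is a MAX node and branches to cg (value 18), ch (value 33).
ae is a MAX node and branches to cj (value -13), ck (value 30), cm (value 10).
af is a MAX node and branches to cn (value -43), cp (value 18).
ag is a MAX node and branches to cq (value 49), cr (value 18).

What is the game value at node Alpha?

j (MAX): max(28, -21) = 28
k (MAX): max(-39, 20, 8, -45) = 20
m (MAX): max(44, 7) = 44
n (MAX): max(-39, -2) = -2
a (MIN): min(28, 20, 44, -2) = -2
p (MAX): max(-50, -40, 50) = 50
q (MAX): max(-4, 44, -42) = 44
r (MAX): max(-40, -28, 5, -50) = 5
b (MIN): min(50, 44, 5) = 5
s (MAX): max(40, 23) = 40
t (MAX): max(9, 21, -23) = 21
u (MAX): max(20, 12, -46) = 20
c (MIN): min(40, 21, 20) = 20
Alpha (MAX): max(-2, 5, 20) = 20

20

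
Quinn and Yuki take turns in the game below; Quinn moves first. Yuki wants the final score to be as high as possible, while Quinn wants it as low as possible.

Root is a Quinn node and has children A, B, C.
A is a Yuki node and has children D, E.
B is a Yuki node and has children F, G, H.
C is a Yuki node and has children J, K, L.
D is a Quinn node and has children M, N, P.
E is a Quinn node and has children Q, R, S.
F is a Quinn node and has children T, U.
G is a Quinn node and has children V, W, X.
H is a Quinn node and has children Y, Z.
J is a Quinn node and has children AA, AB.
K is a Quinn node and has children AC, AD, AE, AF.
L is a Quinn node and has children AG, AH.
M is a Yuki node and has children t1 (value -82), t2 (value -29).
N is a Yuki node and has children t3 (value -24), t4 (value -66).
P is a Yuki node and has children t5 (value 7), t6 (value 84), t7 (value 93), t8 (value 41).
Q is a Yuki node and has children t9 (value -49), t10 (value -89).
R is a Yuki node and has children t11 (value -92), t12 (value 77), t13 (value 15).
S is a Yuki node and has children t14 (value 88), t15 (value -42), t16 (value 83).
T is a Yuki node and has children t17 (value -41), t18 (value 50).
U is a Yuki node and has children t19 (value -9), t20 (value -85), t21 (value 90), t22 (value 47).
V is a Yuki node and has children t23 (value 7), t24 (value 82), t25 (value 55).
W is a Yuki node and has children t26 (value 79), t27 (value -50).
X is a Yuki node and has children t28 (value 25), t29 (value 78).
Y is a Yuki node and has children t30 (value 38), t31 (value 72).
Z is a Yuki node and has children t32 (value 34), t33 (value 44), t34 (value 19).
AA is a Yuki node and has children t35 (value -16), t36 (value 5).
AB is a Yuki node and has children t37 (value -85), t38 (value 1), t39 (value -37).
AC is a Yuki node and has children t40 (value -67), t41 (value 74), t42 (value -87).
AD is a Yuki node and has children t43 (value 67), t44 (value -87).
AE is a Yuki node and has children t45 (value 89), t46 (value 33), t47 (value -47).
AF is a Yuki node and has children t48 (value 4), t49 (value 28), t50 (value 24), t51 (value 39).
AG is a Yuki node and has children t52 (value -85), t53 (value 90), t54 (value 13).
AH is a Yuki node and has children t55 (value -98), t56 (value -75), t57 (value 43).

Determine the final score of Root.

-29

M (Yuki): max(-82, -29) = -29
N (Yuki): max(-24, -66) = -24
P (Yuki): max(7, 84, 93, 41) = 93
D (Quinn): min(-29, -24, 93) = -29
Q (Yuki): max(-49, -89) = -49
R (Yuki): max(-92, 77, 15) = 77
S (Yuki): max(88, -42, 83) = 88
E (Quinn): min(-49, 77, 88) = -49
A (Yuki): max(-29, -49) = -29
T (Yuki): max(-41, 50) = 50
U (Yuki): max(-9, -85, 90, 47) = 90
F (Quinn): min(50, 90) = 50
V (Yuki): max(7, 82, 55) = 82
W (Yuki): max(79, -50) = 79
X (Yuki): max(25, 78) = 78
G (Quinn): min(82, 79, 78) = 78
Y (Yuki): max(38, 72) = 72
Z (Yuki): max(34, 44, 19) = 44
H (Quinn): min(72, 44) = 44
B (Yuki): max(50, 78, 44) = 78
AA (Yuki): max(-16, 5) = 5
AB (Yuki): max(-85, 1, -37) = 1
J (Quinn): min(5, 1) = 1
AC (Yuki): max(-67, 74, -87) = 74
AD (Yuki): max(67, -87) = 67
AE (Yuki): max(89, 33, -47) = 89
AF (Yuki): max(4, 28, 24, 39) = 39
K (Quinn): min(74, 67, 89, 39) = 39
AG (Yuki): max(-85, 90, 13) = 90
AH (Yuki): max(-98, -75, 43) = 43
L (Quinn): min(90, 43) = 43
C (Yuki): max(1, 39, 43) = 43
Root (Quinn): min(-29, 78, 43) = -29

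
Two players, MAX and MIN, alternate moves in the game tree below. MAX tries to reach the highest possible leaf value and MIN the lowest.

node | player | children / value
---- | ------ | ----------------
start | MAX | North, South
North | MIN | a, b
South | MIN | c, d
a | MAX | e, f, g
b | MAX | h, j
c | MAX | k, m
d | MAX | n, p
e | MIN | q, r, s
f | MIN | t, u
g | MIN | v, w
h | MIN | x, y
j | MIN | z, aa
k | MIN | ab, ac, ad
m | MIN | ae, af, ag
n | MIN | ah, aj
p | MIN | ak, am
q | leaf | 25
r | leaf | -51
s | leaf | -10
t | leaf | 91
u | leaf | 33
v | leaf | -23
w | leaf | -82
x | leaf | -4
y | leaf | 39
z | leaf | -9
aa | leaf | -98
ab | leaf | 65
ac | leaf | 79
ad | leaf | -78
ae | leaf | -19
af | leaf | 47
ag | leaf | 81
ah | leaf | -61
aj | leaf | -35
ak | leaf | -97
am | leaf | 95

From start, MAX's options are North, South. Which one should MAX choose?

North

e (MIN): min(25, -51, -10) = -51
f (MIN): min(91, 33) = 33
g (MIN): min(-23, -82) = -82
a (MAX): max(-51, 33, -82) = 33
h (MIN): min(-4, 39) = -4
j (MIN): min(-9, -98) = -98
b (MAX): max(-4, -98) = -4
North (MIN): min(33, -4) = -4
k (MIN): min(65, 79, -78) = -78
m (MIN): min(-19, 47, 81) = -19
c (MAX): max(-78, -19) = -19
n (MIN): min(-61, -35) = -61
p (MIN): min(-97, 95) = -97
d (MAX): max(-61, -97) = -61
South (MIN): min(-19, -61) = -61
start (MAX): max(-4, -61) = -4
MAX at start wants the highest of {North=-4, South=-61}, so chooses North.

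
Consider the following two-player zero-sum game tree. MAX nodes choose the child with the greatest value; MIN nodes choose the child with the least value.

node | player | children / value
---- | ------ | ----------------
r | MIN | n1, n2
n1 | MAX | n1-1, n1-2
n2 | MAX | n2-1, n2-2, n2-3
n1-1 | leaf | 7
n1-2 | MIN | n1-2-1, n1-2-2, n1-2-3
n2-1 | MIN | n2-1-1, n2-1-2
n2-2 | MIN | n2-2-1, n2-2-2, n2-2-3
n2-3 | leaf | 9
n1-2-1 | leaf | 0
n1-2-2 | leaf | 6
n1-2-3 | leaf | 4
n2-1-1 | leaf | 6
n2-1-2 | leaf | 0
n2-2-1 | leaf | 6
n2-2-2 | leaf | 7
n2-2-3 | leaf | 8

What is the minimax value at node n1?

7

n1-2 (MIN): min(0, 6, 4) = 0
n1 (MAX): max(7, 0) = 7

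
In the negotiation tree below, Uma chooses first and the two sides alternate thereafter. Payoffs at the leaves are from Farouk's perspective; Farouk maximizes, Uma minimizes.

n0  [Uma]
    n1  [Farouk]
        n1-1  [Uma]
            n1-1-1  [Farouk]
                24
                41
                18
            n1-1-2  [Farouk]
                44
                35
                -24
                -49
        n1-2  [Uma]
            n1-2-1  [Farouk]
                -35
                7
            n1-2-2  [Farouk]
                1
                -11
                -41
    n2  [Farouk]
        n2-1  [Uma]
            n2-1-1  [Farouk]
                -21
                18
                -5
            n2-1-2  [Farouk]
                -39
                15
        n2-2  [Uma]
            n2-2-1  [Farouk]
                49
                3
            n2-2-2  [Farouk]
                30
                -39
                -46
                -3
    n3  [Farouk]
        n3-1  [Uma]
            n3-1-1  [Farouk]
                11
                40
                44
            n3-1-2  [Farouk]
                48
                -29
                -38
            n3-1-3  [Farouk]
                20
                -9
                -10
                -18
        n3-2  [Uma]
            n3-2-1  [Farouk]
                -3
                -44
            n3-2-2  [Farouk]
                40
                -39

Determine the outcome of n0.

n1-1-1 (Farouk): max(24, 41, 18) = 41
n1-1-2 (Farouk): max(44, 35, -24, -49) = 44
n1-1 (Uma): min(41, 44) = 41
n1-2-1 (Farouk): max(-35, 7) = 7
n1-2-2 (Farouk): max(1, -11, -41) = 1
n1-2 (Uma): min(7, 1) = 1
n1 (Farouk): max(41, 1) = 41
n2-1-1 (Farouk): max(-21, 18, -5) = 18
n2-1-2 (Farouk): max(-39, 15) = 15
n2-1 (Uma): min(18, 15) = 15
n2-2-1 (Farouk): max(49, 3) = 49
n2-2-2 (Farouk): max(30, -39, -46, -3) = 30
n2-2 (Uma): min(49, 30) = 30
n2 (Farouk): max(15, 30) = 30
n3-1-1 (Farouk): max(11, 40, 44) = 44
n3-1-2 (Farouk): max(48, -29, -38) = 48
n3-1-3 (Farouk): max(20, -9, -10, -18) = 20
n3-1 (Uma): min(44, 48, 20) = 20
n3-2-1 (Farouk): max(-3, -44) = -3
n3-2-2 (Farouk): max(40, -39) = 40
n3-2 (Uma): min(-3, 40) = -3
n3 (Farouk): max(20, -3) = 20
n0 (Uma): min(41, 30, 20) = 20

20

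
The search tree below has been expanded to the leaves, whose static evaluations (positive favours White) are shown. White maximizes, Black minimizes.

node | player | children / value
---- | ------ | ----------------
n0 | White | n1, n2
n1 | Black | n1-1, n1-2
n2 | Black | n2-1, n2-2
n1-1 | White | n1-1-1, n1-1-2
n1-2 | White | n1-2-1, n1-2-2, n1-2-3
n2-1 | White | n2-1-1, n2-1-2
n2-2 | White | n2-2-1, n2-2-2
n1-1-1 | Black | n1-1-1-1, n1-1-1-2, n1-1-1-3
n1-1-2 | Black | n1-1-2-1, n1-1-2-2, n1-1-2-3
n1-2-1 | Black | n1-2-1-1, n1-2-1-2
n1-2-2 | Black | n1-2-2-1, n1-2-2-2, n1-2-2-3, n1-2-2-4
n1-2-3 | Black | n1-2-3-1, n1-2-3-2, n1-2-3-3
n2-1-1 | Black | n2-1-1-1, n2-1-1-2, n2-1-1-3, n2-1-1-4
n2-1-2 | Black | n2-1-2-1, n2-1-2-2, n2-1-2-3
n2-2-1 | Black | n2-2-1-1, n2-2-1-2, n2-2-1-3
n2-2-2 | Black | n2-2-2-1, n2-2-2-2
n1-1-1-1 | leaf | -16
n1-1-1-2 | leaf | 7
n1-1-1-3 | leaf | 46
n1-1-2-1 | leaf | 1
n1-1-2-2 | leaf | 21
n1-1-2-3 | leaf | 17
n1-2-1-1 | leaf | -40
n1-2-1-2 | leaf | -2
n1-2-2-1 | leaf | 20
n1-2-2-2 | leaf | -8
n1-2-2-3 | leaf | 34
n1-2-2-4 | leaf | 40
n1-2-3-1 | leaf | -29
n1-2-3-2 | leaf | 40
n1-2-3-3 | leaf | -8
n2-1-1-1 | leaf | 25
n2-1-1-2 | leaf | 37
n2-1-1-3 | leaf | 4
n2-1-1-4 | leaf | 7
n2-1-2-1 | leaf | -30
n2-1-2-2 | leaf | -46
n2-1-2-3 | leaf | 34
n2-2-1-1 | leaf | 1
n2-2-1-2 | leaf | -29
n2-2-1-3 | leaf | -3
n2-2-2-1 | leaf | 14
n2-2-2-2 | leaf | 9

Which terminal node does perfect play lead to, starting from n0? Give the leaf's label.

n1-1-1 (Black): min(-16, 7, 46) = -16
n1-1-2 (Black): min(1, 21, 17) = 1
n1-1 (White): max(-16, 1) = 1
n1-2-1 (Black): min(-40, -2) = -40
n1-2-2 (Black): min(20, -8, 34, 40) = -8
n1-2-3 (Black): min(-29, 40, -8) = -29
n1-2 (White): max(-40, -8, -29) = -8
n1 (Black): min(1, -8) = -8
n2-1-1 (Black): min(25, 37, 4, 7) = 4
n2-1-2 (Black): min(-30, -46, 34) = -46
n2-1 (White): max(4, -46) = 4
n2-2-1 (Black): min(1, -29, -3) = -29
n2-2-2 (Black): min(14, 9) = 9
n2-2 (White): max(-29, 9) = 9
n2 (Black): min(4, 9) = 4
n0 (White): max(-8, 4) = 4
At n0, White picks n2 (highest: 4).
At n2, Black picks n2-1 (lowest: 4).
At n2-1, White picks n2-1-1 (highest: 4).
At n2-1-1, Black picks n2-1-1-3 (lowest: 4).
Terminal value 4.

n2-1-1-3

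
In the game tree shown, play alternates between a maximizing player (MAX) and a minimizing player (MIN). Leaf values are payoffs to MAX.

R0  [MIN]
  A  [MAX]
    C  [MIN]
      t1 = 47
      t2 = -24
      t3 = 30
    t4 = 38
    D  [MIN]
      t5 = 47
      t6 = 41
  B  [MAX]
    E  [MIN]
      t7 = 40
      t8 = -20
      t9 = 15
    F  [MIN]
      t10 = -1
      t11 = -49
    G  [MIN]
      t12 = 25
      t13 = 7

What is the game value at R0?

7

C (MIN): min(47, -24, 30) = -24
D (MIN): min(47, 41) = 41
A (MAX): max(-24, 38, 41) = 41
E (MIN): min(40, -20, 15) = -20
F (MIN): min(-1, -49) = -49
G (MIN): min(25, 7) = 7
B (MAX): max(-20, -49, 7) = 7
R0 (MIN): min(41, 7) = 7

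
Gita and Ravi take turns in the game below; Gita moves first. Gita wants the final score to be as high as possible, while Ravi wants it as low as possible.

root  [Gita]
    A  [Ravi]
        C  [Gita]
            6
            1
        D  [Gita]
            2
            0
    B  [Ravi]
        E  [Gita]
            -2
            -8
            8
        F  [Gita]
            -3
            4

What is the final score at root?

C (Gita): max(6, 1) = 6
D (Gita): max(2, 0) = 2
A (Ravi): min(6, 2) = 2
E (Gita): max(-2, -8, 8) = 8
F (Gita): max(-3, 4) = 4
B (Ravi): min(8, 4) = 4
root (Gita): max(2, 4) = 4

4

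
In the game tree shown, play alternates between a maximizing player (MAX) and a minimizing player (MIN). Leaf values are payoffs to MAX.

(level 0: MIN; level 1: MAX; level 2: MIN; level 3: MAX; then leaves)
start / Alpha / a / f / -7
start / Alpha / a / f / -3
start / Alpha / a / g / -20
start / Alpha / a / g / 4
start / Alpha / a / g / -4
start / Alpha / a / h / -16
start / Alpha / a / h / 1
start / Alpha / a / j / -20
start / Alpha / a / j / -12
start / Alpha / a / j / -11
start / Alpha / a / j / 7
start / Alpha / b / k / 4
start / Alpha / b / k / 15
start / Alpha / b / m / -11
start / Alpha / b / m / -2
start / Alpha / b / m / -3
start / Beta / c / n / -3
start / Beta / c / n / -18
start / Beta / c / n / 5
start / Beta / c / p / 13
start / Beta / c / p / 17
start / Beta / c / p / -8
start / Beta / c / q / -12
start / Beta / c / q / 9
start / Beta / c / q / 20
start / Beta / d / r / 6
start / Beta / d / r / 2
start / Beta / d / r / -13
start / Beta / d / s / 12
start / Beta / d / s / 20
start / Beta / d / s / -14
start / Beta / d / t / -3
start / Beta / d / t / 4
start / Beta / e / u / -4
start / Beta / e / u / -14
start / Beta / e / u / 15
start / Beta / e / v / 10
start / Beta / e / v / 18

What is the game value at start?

f (MAX): max(-7, -3) = -3
g (MAX): max(-20, 4, -4) = 4
h (MAX): max(-16, 1) = 1
j (MAX): max(-20, -12, -11, 7) = 7
a (MIN): min(-3, 4, 1, 7) = -3
k (MAX): max(4, 15) = 15
m (MAX): max(-11, -2, -3) = -2
b (MIN): min(15, -2) = -2
Alpha (MAX): max(-3, -2) = -2
n (MAX): max(-3, -18, 5) = 5
p (MAX): max(13, 17, -8) = 17
q (MAX): max(-12, 9, 20) = 20
c (MIN): min(5, 17, 20) = 5
r (MAX): max(6, 2, -13) = 6
s (MAX): max(12, 20, -14) = 20
t (MAX): max(-3, 4) = 4
d (MIN): min(6, 20, 4) = 4
u (MAX): max(-4, -14, 15) = 15
v (MAX): max(10, 18) = 18
e (MIN): min(15, 18) = 15
Beta (MAX): max(5, 4, 15) = 15
start (MIN): min(-2, 15) = -2

-2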